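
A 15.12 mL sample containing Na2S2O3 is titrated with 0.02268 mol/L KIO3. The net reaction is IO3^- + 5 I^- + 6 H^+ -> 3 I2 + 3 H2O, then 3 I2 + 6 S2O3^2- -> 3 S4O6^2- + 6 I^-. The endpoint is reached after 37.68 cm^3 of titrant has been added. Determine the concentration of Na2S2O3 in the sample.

0.339 M

n(KIO3) = 0.02268 x 0.03768 = 0.0008546 mol.
From the balanced equation, 1 mol KIO3 reacts with 6 mol Na2S2O3, so n(Na2S2O3) = 0.0008546 x 6/1 = 0.005127 mol.
[Na2S2O3] = 0.005127 / 0.01512 L = 0.339 M.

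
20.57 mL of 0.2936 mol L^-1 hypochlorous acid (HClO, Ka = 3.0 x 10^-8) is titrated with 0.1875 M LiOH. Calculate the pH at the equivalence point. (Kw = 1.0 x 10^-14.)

n(HClO) = 0.2936 x 0.02057 = 0.006039 mol; V(LiOH) at equivalence = 0.006039/0.1875 = 0.03221 L.
At equivalence all the acid is converted to ClO-; total volume = 0.02057 + 0.03221 = 0.05278 L, so [ClO-] = 0.006039/0.05278 = 0.1144 M.
Kb = Kw/Ka = 1.0e-14 / 3.0 x 10^-8 = 3.33e-7.
[OH^-] = sqrt(Kb x [ClO-]) = sqrt(3.33e-7 x 0.1144) = 0.000195 M.
pOH = 3.71, so pH = 14.00 - 3.71 = 10.29.

10.29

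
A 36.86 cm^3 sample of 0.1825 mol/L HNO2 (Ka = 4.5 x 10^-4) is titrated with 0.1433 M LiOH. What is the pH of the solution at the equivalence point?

n(HNO2) = 0.1825 x 0.03686 = 0.006727 mol; V(LiOH) at equivalence = 0.006727/0.1433 = 0.04694 L.
At equivalence all the acid is converted to NO2-; total volume = 0.03686 + 0.04694 = 0.08380 L, so [NO2-] = 0.006727/0.08380 = 0.08027 M.
Kb = Kw/Ka = 1.0e-14 / 4.5 x 10^-4 = 2.22e-11.
[OH^-] = sqrt(Kb x [NO2-]) = sqrt(2.22e-11 x 0.08027) = 1.34e-6 M.
pOH = 5.87, so pH = 14.00 - 5.87 = 8.13.

8.13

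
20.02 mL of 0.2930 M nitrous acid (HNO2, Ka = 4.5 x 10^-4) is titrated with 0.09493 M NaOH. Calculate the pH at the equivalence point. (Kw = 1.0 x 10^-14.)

8.10

n(HNO2) = 0.2930 x 0.02002 = 0.005866 mol; V(NaOH) at equivalence = 0.005866/0.09493 = 0.06179 L.
At equivalence all the acid is converted to NO2-; total volume = 0.02002 + 0.06179 = 0.08181 L, so [NO2-] = 0.005866/0.08181 = 0.07170 M.
Kb = Kw/Ka = 1.0e-14 / 4.5 x 10^-4 = 2.22e-11.
[OH^-] = sqrt(Kb x [NO2-]) = sqrt(2.22e-11 x 0.07170) = 1.26e-6 M.
pOH = 5.90, so pH = 14.00 - 5.90 = 8.10.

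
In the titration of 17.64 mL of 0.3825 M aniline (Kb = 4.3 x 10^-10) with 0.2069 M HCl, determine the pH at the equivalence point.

n(C6H5NH2) = 0.3825 x 0.01764 = 0.006747 mol; V(HCl) at equivalence = 0.006747/0.2069 = 0.03261 L.
At equivalence the base is fully converted to C6H5NH3+; total volume = 0.05025 L, so [C6H5NH3+] = 0.006747/0.05025 = 0.1343 M.
Ka(C6H5NH3+) = Kw/Kb = 1.0e-14 / 4.3 x 10^-10 = 2.33e-5.
[H^+] = sqrt(Ka x [C6H5NH3+]) = sqrt(2.33e-5 x 0.1343) = 0.00177 M.
pH = -log(0.00177) = 2.75.

2.75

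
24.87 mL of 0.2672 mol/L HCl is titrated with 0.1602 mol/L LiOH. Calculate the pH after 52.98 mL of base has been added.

12.37

n(acid) = 0.2672 x 0.02487 = 0.006645 mol; n(LiOH) added = 0.1602 x 0.05298 = 0.008487 mol.
Base is in excess by 0.008487 - 0.006645 = 0.001842 mol in a total volume of 0.07785 L.
[OH^-] = 0.001842/0.07785 = 0.02366 M, so pOH = 1.63 and pH = 14.00 - 1.63 = 12.37.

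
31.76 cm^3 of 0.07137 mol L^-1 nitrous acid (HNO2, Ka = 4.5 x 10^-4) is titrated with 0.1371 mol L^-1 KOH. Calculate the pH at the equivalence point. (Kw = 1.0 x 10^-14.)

n(HNO2) = 0.07137 x 0.03176 = 0.002267 mol; V(KOH) at equivalence = 0.002267/0.1371 = 0.01653 L.
At equivalence all the acid is converted to NO2-; total volume = 0.03176 + 0.01653 = 0.04829 L, so [NO2-] = 0.002267/0.04829 = 0.04694 M.
Kb = Kw/Ka = 1.0e-14 / 4.5 x 10^-4 = 2.22e-11.
[OH^-] = sqrt(Kb x [NO2-]) = sqrt(2.22e-11 x 0.04694) = 1.02e-6 M.
pOH = 5.99, so pH = 14.00 - 5.99 = 8.01.

8.01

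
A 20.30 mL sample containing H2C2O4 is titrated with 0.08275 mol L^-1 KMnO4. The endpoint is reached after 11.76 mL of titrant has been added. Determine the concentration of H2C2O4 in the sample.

n(KMnO4) = 0.08275 x 0.01176 = 0.0009731 mol.
From the balanced equation, 2 mol KMnO4 reacts with 5 mol H2C2O4, so n(H2C2O4) = 0.0009731 x 5/2 = 0.002433 mol.
[H2C2O4] = 0.002433 / 0.02030 L = 0.120 M.

0.120 M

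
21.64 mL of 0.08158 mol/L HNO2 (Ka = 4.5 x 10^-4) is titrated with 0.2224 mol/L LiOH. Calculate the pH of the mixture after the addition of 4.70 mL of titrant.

3.51

Initial n(HNO2) = 0.08158 x 0.02164 = 0.001765 mol.
n(LiOH) added = 0.2224 x 0.004700 = 0.001045 mol, converting that many moles of HNO2 to NO2-.
Remaining n(HNO2) = 0.0007201 mol; n(NO2-) = 0.001045 mol.
By Henderson-Hasselbalch, pH = pKa + log([A^-]/[HA]) = 3.35 + log(0.001045/0.0007201) = 3.35 + (+0.16) = 3.51.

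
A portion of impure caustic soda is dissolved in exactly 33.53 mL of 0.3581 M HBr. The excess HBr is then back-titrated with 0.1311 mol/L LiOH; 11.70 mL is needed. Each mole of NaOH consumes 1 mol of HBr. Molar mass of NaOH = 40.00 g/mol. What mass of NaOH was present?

0.419 g

Total n(HBr) added = 0.3581 x 0.03353 = 0.01201 mol.
n(LiOH) used = 0.1311 x 0.01170 = 0.001534 mol, which equals the excess n(HBr).
So n(HBr) consumed by the sample = 0.01201 - 0.001534 = 0.01047 mol.
n(NaOH) = 0.01047 / 1 = 0.01047 mol.
mass = 0.01047 mol x 40.00 g/mol = 0.419 g.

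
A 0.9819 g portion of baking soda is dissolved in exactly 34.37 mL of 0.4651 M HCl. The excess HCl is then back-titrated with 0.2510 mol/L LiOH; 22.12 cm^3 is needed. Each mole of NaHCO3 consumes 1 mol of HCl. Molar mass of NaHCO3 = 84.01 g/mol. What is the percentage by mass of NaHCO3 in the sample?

89.3%

Total n(HCl) added = 0.4651 x 0.03437 = 0.01599 mol.
n(LiOH) used = 0.2510 x 0.02212 = 0.005552 mol, which equals the excess n(HCl).
So n(HCl) consumed by the sample = 0.01599 - 0.005552 = 0.01043 mol.
n(NaHCO3) = 0.01043 / 1 = 0.01043 mol.
mass NaHCO3 = 0.01043 x 84.01 = 0.8765 g, so %NaHCO3 = 0.8765/0.9819 x 100 = 89.3%.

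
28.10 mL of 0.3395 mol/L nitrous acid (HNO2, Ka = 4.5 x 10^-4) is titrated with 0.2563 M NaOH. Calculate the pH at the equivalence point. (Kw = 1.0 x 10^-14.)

8.26

n(HNO2) = 0.3395 x 0.02810 = 0.009540 mol; V(NaOH) at equivalence = 0.009540/0.2563 = 0.03722 L.
At equivalence all the acid is converted to NO2-; total volume = 0.02810 + 0.03722 = 0.06532 L, so [NO2-] = 0.009540/0.06532 = 0.1460 M.
Kb = Kw/Ka = 1.0e-14 / 4.5 x 10^-4 = 2.22e-11.
[OH^-] = sqrt(Kb x [NO2-]) = sqrt(2.22e-11 x 0.1460) = 1.80e-6 M.
pOH = 5.74, so pH = 14.00 - 5.74 = 8.26.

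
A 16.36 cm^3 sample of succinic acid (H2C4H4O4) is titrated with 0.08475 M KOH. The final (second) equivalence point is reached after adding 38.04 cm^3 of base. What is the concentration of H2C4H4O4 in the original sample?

n(KOH) = 0.08475 x 0.03804 = 0.003224 mol.
At the final (second) equivalence point, 2 mol OH^- react per mol H2C4H4O4, so n(H2C4H4O4) = 0.003224 / 2 = 0.001612 mol.
[H2C4H4O4] = 0.001612 / 0.01636 L = 0.0985 M.

0.0985 M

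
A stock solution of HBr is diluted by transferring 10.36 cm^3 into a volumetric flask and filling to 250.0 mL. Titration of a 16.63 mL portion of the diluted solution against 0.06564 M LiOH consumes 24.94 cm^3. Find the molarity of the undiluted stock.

n(LiOH) = 0.06564 x 0.02494 = 0.001637 mol.
n(HBr) in the aliquot = 0.001637 mol.
[diluted HBr] = 0.001637 / 0.01663 = 0.09844 M.
Dilution factor = 250.0/10.36 = 24.13, so [stock] = 0.09844 x 24.13 = 2.38 M.

2.38 M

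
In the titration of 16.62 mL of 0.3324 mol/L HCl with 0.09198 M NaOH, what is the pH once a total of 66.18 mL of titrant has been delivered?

11.83

n(acid) = 0.3324 x 0.01662 = 0.005524 mol; n(NaOH) added = 0.09198 x 0.06618 = 0.006087 mol.
Base is in excess by 0.006087 - 0.005524 = 0.0005627 mol in a total volume of 0.08280 L.
[OH^-] = 0.0005627/0.08280 = 0.006796 M, so pOH = 2.17 and pH = 14.00 - 2.17 = 11.83.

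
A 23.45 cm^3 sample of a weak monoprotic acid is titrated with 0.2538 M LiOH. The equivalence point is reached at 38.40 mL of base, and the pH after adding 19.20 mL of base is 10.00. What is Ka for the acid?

1.0 x 10^-10

19.20 mL is half of the equivalence volume, so this is the half-equivalence point where [HA] = [A^-].
At half-equivalence pH = pKa, so pKa = 10.00.
Ka = 10^(-10.00) = 1.0 x 10^-10.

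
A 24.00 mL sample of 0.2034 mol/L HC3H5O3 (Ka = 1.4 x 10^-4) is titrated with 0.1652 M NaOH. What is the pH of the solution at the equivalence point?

n(HC3H5O3) = 0.2034 x 0.02400 = 0.004882 mol; V(NaOH) at equivalence = 0.004882/0.1652 = 0.02955 L.
At equivalence all the acid is converted to C3H5O3-; total volume = 0.02400 + 0.02955 = 0.05355 L, so [C3H5O3-] = 0.004882/0.05355 = 0.09116 M.
Kb = Kw/Ka = 1.0e-14 / 1.4 x 10^-4 = 7.14e-11.
[OH^-] = sqrt(Kb x [C3H5O3-]) = sqrt(7.14e-11 x 0.09116) = 2.55e-6 M.
pOH = 5.59, so pH = 14.00 - 5.59 = 8.41.

8.41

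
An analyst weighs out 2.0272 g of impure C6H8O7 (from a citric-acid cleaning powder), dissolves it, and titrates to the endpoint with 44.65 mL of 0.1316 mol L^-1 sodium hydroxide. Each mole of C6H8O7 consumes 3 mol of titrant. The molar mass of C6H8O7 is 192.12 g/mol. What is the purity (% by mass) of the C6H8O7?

18.6%

n(NaOH) = 0.1316 x 0.04465 = 0.005876 mol.
n(C6H8O7) = 0.005876 / 3 = 0.001959 mol.
mass of C6H8O7 = 0.001959 x 192.12 = 0.3763 g.
% purity = 0.3763 / 2.0272 x 100 = 18.6%.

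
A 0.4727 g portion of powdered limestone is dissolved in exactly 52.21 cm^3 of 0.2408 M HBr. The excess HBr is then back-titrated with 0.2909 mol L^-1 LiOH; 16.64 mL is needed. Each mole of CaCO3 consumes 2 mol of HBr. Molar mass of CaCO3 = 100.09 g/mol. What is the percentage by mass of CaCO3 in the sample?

Total n(HBr) added = 0.2408 x 0.05221 = 0.01257 mol.
n(LiOH) used = 0.2909 x 0.01664 = 0.004841 mol, which equals the excess n(HBr).
So n(HBr) consumed by the sample = 0.01257 - 0.004841 = 0.007732 mol.
n(CaCO3) = 0.007732 / 2 = 0.003866 mol.
mass CaCO3 = 0.003866 x 100.09 = 0.3869 g, so %CaCO3 = 0.3869/0.4727 x 100 = 81.9%.

81.9%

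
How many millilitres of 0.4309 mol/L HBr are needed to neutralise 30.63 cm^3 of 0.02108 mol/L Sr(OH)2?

n(Sr(OH)2) = 0.02108 mol/L x 0.03063 L = 0.0006457 mol.
The neutralisation is 1 Sr(OH)2 : 2 HBr, so n(HBr) = 0.0006457 x 2/1 = 0.001291 mol.
V(HBr) = 0.001291 / 0.4309 = 0.002997 L = 3.00 mL.

3.00 mL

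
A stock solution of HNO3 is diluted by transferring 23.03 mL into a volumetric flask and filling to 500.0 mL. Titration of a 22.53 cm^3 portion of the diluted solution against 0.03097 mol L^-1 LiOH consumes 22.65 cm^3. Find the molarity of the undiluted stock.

n(LiOH) = 0.03097 x 0.02265 = 0.0007015 mol.
n(HNO3) in the aliquot = 0.0007015 mol.
[diluted HNO3] = 0.0007015 / 0.02253 = 0.03113 M.
Dilution factor = 500.0/23.03 = 21.71, so [stock] = 0.03113 x 21.71 = 0.676 M.

0.676 M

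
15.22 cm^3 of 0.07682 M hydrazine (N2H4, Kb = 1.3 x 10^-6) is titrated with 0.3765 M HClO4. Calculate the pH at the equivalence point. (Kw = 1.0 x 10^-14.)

4.65

n(N2H4) = 0.07682 x 0.01522 = 0.001169 mol; V(HClO4) at equivalence = 0.001169/0.3765 = 0.003105 L.
At equivalence the base is fully converted to N2H5+; total volume = 0.01833 L, so [N2H5+] = 0.001169/0.01833 = 0.06380 M.
Ka(N2H5+) = Kw/Kb = 1.0e-14 / 1.3 x 10^-6 = 7.69e-9.
[H^+] = sqrt(Ka x [N2H5+]) = sqrt(7.69e-9 x 0.06380) = 2.22e-5 M.
pH = -log(2.22e-5) = 4.65.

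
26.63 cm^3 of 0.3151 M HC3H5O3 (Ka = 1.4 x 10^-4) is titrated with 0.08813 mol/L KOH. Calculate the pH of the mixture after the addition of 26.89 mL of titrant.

Initial n(HC3H5O3) = 0.3151 x 0.02663 = 0.008391 mol.
n(KOH) added = 0.08813 x 0.02689 = 0.002370 mol, converting that many moles of HC3H5O3 to C3H5O3-.
Remaining n(HC3H5O3) = 0.006021 mol; n(C3H5O3-) = 0.002370 mol.
By Henderson-Hasselbalch, pH = pKa + log([A^-]/[HA]) = 3.85 + log(0.002370/0.006021) = 3.85 + (-0.40) = 3.45.

3.45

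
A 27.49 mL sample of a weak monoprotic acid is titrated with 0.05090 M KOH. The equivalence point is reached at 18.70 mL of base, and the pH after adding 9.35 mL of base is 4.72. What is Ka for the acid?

1.9 x 10^-5

9.35 mL is half of the equivalence volume, so this is the half-equivalence point where [HA] = [A^-].
At half-equivalence pH = pKa, so pKa = 4.72.
Ka = 10^(-4.72) = 1.9 x 10^-5.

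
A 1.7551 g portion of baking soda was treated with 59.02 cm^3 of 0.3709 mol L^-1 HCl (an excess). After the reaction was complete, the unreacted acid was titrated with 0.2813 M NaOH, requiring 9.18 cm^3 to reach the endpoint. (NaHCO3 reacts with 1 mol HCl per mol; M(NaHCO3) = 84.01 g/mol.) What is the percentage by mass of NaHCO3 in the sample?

92.4%

Total n(HCl) added = 0.3709 x 0.05902 = 0.02189 mol.
n(NaOH) used = 0.2813 x 0.009180 = 0.002582 mol, which equals the excess n(HCl).
So n(HCl) consumed by the sample = 0.02189 - 0.002582 = 0.01931 mol.
n(NaHCO3) = 0.01931 / 1 = 0.01931 mol.
mass NaHCO3 = 0.01931 x 84.01 = 1.622 g, so %NaHCO3 = 1.622/1.7551 x 100 = 92.4%.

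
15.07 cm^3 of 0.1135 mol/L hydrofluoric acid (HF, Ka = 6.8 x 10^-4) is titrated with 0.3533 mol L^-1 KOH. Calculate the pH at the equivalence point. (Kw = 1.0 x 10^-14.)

n(HF) = 0.1135 x 0.01507 = 0.001710 mol; V(KOH) at equivalence = 0.001710/0.3533 = 0.004841 L.
At equivalence all the acid is converted to F-; total volume = 0.01507 + 0.004841 = 0.01991 L, so [F-] = 0.001710/0.01991 = 0.08590 M.
Kb = Kw/Ka = 1.0e-14 / 6.8 x 10^-4 = 1.47e-11.
[OH^-] = sqrt(Kb x [F-]) = sqrt(1.47e-11 x 0.08590) = 1.12e-6 M.
pOH = 5.95, so pH = 14.00 - 5.95 = 8.05.

8.05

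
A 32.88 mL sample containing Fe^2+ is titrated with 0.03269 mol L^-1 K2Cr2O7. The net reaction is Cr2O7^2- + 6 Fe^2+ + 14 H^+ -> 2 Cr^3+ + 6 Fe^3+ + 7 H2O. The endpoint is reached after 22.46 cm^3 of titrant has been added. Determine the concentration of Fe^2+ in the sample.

n(K2Cr2O7) = 0.03269 x 0.02246 = 0.0007342 mol.
From the balanced equation, 1 mol K2Cr2O7 reacts with 6 mol Fe^2+, so n(Fe^2+) = 0.0007342 x 6/1 = 0.004405 mol.
[Fe^2+] = 0.004405 / 0.03288 L = 0.134 M.

0.134 M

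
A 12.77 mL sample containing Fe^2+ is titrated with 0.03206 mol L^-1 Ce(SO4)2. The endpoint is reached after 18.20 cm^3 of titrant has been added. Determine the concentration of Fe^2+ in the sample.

n(Ce(SO4)2) = 0.03206 x 0.01820 = 0.0005835 mol.
From the balanced equation, 1 mol Ce(SO4)2 reacts with 1 mol Fe^2+, so n(Fe^2+) = 0.0005835 x 1/1 = 0.0005835 mol.
[Fe^2+] = 0.0005835 / 0.01277 L = 0.0457 M.

0.0457 M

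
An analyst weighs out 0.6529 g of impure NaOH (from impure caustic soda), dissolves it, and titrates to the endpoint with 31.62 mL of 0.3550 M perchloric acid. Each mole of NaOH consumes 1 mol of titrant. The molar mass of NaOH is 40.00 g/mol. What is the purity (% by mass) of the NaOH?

68.8%

n(HClO4) = 0.3550 x 0.03162 = 0.01123 mol.
n(NaOH) = 0.01123 / 1 = 0.01123 mol.
mass of NaOH = 0.01123 x 40.00 = 0.4490 g.
% purity = 0.4490 / 0.6529 x 100 = 68.8%.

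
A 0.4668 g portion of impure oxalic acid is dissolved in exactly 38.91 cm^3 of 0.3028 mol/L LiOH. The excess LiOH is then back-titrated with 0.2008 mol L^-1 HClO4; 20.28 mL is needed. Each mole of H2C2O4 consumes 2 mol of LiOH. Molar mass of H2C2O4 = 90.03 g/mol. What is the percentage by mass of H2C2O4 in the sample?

Total n(LiOH) added = 0.3028 x 0.03891 = 0.01178 mol.
n(HClO4) used = 0.2008 x 0.02028 = 0.004072 mol, which equals the excess n(LiOH).
So n(LiOH) consumed by the sample = 0.01178 - 0.004072 = 0.007710 mol.
n(H2C2O4) = 0.007710 / 2 = 0.003855 mol.
mass H2C2O4 = 0.003855 x 90.03 = 0.3471 g, so %H2C2O4 = 0.3471/0.4668 x 100 = 74.3%.

74.3%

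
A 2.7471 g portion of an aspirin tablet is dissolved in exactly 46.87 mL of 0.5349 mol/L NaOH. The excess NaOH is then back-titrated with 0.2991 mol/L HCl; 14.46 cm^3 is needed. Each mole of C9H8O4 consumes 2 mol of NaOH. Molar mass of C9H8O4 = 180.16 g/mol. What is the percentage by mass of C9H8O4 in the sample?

68.0%

Total n(NaOH) added = 0.5349 x 0.04687 = 0.02507 mol.
n(HCl) used = 0.2991 x 0.01446 = 0.004325 mol, which equals the excess n(NaOH).
So n(NaOH) consumed by the sample = 0.02507 - 0.004325 = 0.02075 mol.
n(C9H8O4) = 0.02075 / 2 = 0.01037 mol.
mass C9H8O4 = 0.01037 x 180.16 = 1.869 g, so %C9H8O4 = 1.869/2.7471 x 100 = 68.0%.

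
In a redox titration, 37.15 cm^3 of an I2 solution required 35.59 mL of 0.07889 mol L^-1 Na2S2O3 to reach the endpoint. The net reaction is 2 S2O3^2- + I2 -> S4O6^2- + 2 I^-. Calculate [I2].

0.0378 M

n(Na2S2O3) = 0.07889 x 0.03559 = 0.002808 mol.
From the balanced equation, 2 mol Na2S2O3 reacts with 1 mol I2, so n(I2) = 0.002808 x 1/2 = 0.001404 mol.
[I2] = 0.001404 / 0.03715 L = 0.0378 M.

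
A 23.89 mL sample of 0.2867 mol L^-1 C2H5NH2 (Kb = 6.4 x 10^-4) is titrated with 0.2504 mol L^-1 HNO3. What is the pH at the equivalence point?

n(C2H5NH2) = 0.2867 x 0.02389 = 0.006849 mol; V(HNO3) at equivalence = 0.006849/0.2504 = 0.02735 L.
At equivalence the base is fully converted to C2H5NH3+; total volume = 0.05124 L, so [C2H5NH3+] = 0.006849/0.05124 = 0.1337 M.
Ka(C2H5NH3+) = Kw/Kb = 1.0e-14 / 6.4 x 10^-4 = 1.56e-11.
[H^+] = sqrt(Ka x [C2H5NH3+]) = sqrt(1.56e-11 x 0.1337) = 1.45e-6 M.
pH = -log(1.45e-6) = 5.84.

5.84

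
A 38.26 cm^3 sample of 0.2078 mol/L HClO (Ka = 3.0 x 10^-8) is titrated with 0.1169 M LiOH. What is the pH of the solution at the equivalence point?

n(HClO) = 0.2078 x 0.03826 = 0.007950 mol; V(LiOH) at equivalence = 0.007950/0.1169 = 0.06801 L.
At equivalence all the acid is converted to ClO-; total volume = 0.03826 + 0.06801 = 0.1063 L, so [ClO-] = 0.007950/0.1063 = 0.07481 M.
Kb = Kw/Ka = 1.0e-14 / 3.0 x 10^-8 = 3.33e-7.
[OH^-] = sqrt(Kb x [ClO-]) = sqrt(3.33e-7 x 0.07481) = 0.000158 M.
pOH = 3.80, so pH = 14.00 - 3.80 = 10.20.

10.20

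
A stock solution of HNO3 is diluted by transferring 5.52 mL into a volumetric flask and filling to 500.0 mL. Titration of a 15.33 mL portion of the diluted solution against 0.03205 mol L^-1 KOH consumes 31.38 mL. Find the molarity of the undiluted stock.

5.94 M

n(KOH) = 0.03205 x 0.03138 = 0.001006 mol.
n(HNO3) in the aliquot = 0.001006 mol.
[diluted HNO3] = 0.001006 / 0.01533 = 0.06561 M.
Dilution factor = 500.0/5.520 = 90.58, so [stock] = 0.06561 x 90.58 = 5.94 M.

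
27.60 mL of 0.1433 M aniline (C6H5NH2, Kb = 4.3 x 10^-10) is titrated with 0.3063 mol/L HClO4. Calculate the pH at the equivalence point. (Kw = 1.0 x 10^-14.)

n(C6H5NH2) = 0.1433 x 0.02760 = 0.003955 mol; V(HClO4) at equivalence = 0.003955/0.3063 = 0.01291 L.
At equivalence the base is fully converted to C6H5NH3+; total volume = 0.04051 L, so [C6H5NH3+] = 0.003955/0.04051 = 0.09763 M.
Ka(C6H5NH3+) = Kw/Kb = 1.0e-14 / 4.3 x 10^-10 = 2.33e-5.
[H^+] = sqrt(Ka x [C6H5NH3+]) = sqrt(2.33e-5 x 0.09763) = 0.00151 M.
pH = -log(0.00151) = 2.82.

2.82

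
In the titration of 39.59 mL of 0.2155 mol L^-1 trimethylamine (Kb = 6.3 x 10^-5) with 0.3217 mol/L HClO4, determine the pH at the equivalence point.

5.34

n((CH3)3N) = 0.2155 x 0.03959 = 0.008532 mol; V(HClO4) at equivalence = 0.008532/0.3217 = 0.02652 L.
At equivalence the base is fully converted to (CH3)3NH+; total volume = 0.06611 L, so [(CH3)3NH+] = 0.008532/0.06611 = 0.1291 M.
Ka((CH3)3NH+) = Kw/Kb = 1.0e-14 / 6.3 x 10^-5 = 1.59e-10.
[H^+] = sqrt(Ka x [(CH3)3NH+]) = sqrt(1.59e-10 x 0.1291) = 4.53e-6 M.
pH = -log(4.53e-6) = 5.34.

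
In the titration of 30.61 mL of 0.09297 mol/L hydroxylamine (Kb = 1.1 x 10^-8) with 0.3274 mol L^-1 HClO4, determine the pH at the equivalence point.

3.59

n(NH2OH) = 0.09297 x 0.03061 = 0.002846 mol; V(HClO4) at equivalence = 0.002846/0.3274 = 0.008692 L.
At equivalence the base is fully converted to NH3OH+; total volume = 0.03930 L, so [NH3OH+] = 0.002846/0.03930 = 0.07241 M.
Ka(NH3OH+) = Kw/Kb = 1.0e-14 / 1.1 x 10^-8 = 9.09e-7.
[H^+] = sqrt(Ka x [NH3OH+]) = sqrt(9.09e-7 x 0.07241) = 0.000257 M.
pH = -log(0.000257) = 3.59.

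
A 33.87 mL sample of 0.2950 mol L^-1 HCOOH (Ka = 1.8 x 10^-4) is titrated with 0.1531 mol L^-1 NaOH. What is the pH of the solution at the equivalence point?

8.37

n(HCOOH) = 0.2950 x 0.03387 = 0.009992 mol; V(NaOH) at equivalence = 0.009992/0.1531 = 0.06526 L.
At equivalence all the acid is converted to HCOO-; total volume = 0.03387 + 0.06526 = 0.09913 L, so [HCOO-] = 0.009992/0.09913 = 0.1008 M.
Kb = Kw/Ka = 1.0e-14 / 1.8 x 10^-4 = 5.56e-11.
[OH^-] = sqrt(Kb x [HCOO-]) = sqrt(5.56e-11 x 0.1008) = 2.37e-6 M.
pOH = 5.63, so pH = 14.00 - 5.63 = 8.37.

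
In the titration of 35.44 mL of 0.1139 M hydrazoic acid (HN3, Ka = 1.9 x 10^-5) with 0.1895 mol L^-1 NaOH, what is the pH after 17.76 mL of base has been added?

Initial n(HN3) = 0.1139 x 0.03544 = 0.004037 mol.
n(NaOH) added = 0.1895 x 0.01776 = 0.003366 mol, converting that many moles of HN3 to N3-.
Remaining n(HN3) = 0.0006711 mol; n(N3-) = 0.003366 mol.
By Henderson-Hasselbalch, pH = pKa + log([A^-]/[HA]) = 4.72 + log(0.003366/0.0006711) = 4.72 + (+0.70) = 5.42.

5.42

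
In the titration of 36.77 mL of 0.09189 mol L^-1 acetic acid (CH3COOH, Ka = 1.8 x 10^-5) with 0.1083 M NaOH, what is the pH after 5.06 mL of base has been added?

Initial n(CH3COOH) = 0.09189 x 0.03677 = 0.003379 mol.
n(NaOH) added = 0.1083 x 0.005060 = 0.0005480 mol, converting that many moles of CH3COOH to CH3COO-.
Remaining n(CH3COOH) = 0.002831 mol; n(CH3COO-) = 0.0005480 mol.
By Henderson-Hasselbalch, pH = pKa + log([A^-]/[HA]) = 4.74 + log(0.0005480/0.002831) = 4.74 + (-0.71) = 4.03.

4.03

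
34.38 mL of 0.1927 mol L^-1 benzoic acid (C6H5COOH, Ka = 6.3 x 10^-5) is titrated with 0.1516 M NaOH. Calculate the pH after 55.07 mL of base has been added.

n(acid) = 0.1927 x 0.03438 = 0.006625 mol; n(NaOH) added = 0.1516 x 0.05507 = 0.008349 mol.
Base is in excess by 0.008349 - 0.006625 = 0.001724 mol in a total volume of 0.08945 L.
[OH^-] = 0.001724/0.08945 = 0.01927 M, so pOH = 1.72 and pH = 14.00 - 1.72 = 12.28.

12.28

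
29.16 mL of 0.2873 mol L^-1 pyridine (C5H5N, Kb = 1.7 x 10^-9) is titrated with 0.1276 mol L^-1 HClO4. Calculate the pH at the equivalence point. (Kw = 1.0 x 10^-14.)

n(C5H5N) = 0.2873 x 0.02916 = 0.008378 mol; V(HClO4) at equivalence = 0.008378/0.1276 = 0.06566 L.
At equivalence the base is fully converted to C5H5NH+; total volume = 0.09482 L, so [C5H5NH+] = 0.008378/0.09482 = 0.08836 M.
Ka(C5H5NH+) = Kw/Kb = 1.0e-14 / 1.7 x 10^-9 = 5.88e-6.
[H^+] = sqrt(Ka x [C5H5NH+]) = sqrt(5.88e-6 x 0.08836) = 0.000721 M.
pH = -log(0.000721) = 3.14.

3.14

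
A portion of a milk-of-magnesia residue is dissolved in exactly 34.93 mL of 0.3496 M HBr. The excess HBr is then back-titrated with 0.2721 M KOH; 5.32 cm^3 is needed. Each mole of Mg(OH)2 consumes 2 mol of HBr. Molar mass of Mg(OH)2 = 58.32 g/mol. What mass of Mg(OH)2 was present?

Total n(HBr) added = 0.3496 x 0.03493 = 0.01221 mol.
n(KOH) used = 0.2721 x 0.005320 = 0.001448 mol, which equals the excess n(HBr).
So n(HBr) consumed by the sample = 0.01221 - 0.001448 = 0.01076 mol.
n(Mg(OH)2) = 0.01076 / 2 = 0.005382 mol.
mass = 0.005382 mol x 58.32 g/mol = 0.314 g.

0.314 g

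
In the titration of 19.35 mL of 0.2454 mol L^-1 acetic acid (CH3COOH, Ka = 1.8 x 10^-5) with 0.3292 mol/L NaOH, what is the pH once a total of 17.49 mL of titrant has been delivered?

n(acid) = 0.2454 x 0.01935 = 0.004748 mol; n(NaOH) added = 0.3292 x 0.01749 = 0.005758 mol.
Base is in excess by 0.005758 - 0.004748 = 0.001009 mol in a total volume of 0.03684 L.
[OH^-] = 0.001009/0.03684 = 0.02739 M, so pOH = 1.56 and pH = 14.00 - 1.56 = 12.44.

12.44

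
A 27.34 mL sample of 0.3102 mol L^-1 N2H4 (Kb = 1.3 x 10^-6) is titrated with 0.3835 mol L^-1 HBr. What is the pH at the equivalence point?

4.44

n(N2H4) = 0.3102 x 0.02734 = 0.008481 mol; V(HBr) at equivalence = 0.008481/0.3835 = 0.02211 L.
At equivalence the base is fully converted to N2H5+; total volume = 0.04945 L, so [N2H5+] = 0.008481/0.04945 = 0.1715 M.
Ka(N2H5+) = Kw/Kb = 1.0e-14 / 1.3 x 10^-6 = 7.69e-9.
[H^+] = sqrt(Ka x [N2H5+]) = sqrt(7.69e-9 x 0.1715) = 3.63e-5 M.
pH = -log(3.63e-5) = 4.44.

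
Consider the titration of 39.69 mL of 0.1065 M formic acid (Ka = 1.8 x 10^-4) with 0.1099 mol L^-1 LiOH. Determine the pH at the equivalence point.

8.24

n(HCOOH) = 0.1065 x 0.03969 = 0.004227 mol; V(LiOH) at equivalence = 0.004227/0.1099 = 0.03846 L.
At equivalence all the acid is converted to HCOO-; total volume = 0.03969 + 0.03846 = 0.07815 L, so [HCOO-] = 0.004227/0.07815 = 0.05409 M.
Kb = Kw/Ka = 1.0e-14 / 1.8 x 10^-4 = 5.56e-11.
[OH^-] = sqrt(Kb x [HCOO-]) = sqrt(5.56e-11 x 0.05409) = 1.73e-6 M.
pOH = 5.76, so pH = 14.00 - 5.76 = 8.24.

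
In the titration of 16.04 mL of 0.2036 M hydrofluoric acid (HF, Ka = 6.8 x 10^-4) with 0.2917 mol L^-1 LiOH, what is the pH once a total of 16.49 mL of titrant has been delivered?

n(acid) = 0.2036 x 0.01604 = 0.003266 mol; n(LiOH) added = 0.2917 x 0.01649 = 0.004810 mol.
Base is in excess by 0.004810 - 0.003266 = 0.001544 mol in a total volume of 0.03253 L.
[OH^-] = 0.001544/0.03253 = 0.04748 M, so pOH = 1.32 and pH = 14.00 - 1.32 = 12.68.

12.68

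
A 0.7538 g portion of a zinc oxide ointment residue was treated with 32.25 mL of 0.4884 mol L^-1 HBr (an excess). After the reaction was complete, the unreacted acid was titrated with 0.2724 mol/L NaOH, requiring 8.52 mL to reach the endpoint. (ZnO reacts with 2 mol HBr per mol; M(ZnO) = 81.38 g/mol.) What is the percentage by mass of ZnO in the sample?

72.5%

Total n(HBr) added = 0.4884 x 0.03225 = 0.01575 mol.
n(NaOH) used = 0.2724 x 0.008520 = 0.002321 mol, which equals the excess n(HBr).
So n(HBr) consumed by the sample = 0.01575 - 0.002321 = 0.01343 mol.
n(ZnO) = 0.01343 / 2 = 0.006715 mol.
mass ZnO = 0.006715 x 81.38 = 0.5465 g, so %ZnO = 0.5465/0.7538 x 100 = 72.5%.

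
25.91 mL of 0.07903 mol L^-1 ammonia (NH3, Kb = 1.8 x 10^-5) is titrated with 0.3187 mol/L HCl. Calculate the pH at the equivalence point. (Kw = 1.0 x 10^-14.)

5.23

n(NH3) = 0.07903 x 0.02591 = 0.002048 mol; V(HCl) at equivalence = 0.002048/0.3187 = 0.006425 L.
At equivalence the base is fully converted to NH4+; total volume = 0.03234 L, so [NH4+] = 0.002048/0.03234 = 0.06333 M.
Ka(NH4+) = Kw/Kb = 1.0e-14 / 1.8 x 10^-5 = 5.56e-10.
[H^+] = sqrt(Ka x [NH4+]) = sqrt(5.56e-10 x 0.06333) = 5.93e-6 M.
pH = -log(5.93e-6) = 5.23.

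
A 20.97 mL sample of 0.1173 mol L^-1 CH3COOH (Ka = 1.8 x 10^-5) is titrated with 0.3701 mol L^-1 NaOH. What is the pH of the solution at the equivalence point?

n(CH3COOH) = 0.1173 x 0.02097 = 0.002460 mol; V(NaOH) at equivalence = 0.002460/0.3701 = 0.006646 L.
At equivalence all the acid is converted to CH3COO-; total volume = 0.02097 + 0.006646 = 0.02762 L, so [CH3COO-] = 0.002460/0.02762 = 0.08907 M.
Kb = Kw/Ka = 1.0e-14 / 1.8 x 10^-5 = 5.56e-10.
[OH^-] = sqrt(Kb x [CH3COO-]) = sqrt(5.56e-10 x 0.08907) = 7.03e-6 M.
pOH = 5.15, so pH = 14.00 - 5.15 = 8.85.

8.85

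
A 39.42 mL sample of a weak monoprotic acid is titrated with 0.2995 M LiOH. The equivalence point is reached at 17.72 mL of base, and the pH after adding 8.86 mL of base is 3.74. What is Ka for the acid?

8.86 mL is half of the equivalence volume, so this is the half-equivalence point where [HA] = [A^-].
At half-equivalence pH = pKa, so pKa = 3.74.
Ka = 10^(-3.74) = 1.8 x 10^-4.

1.8 x 10^-4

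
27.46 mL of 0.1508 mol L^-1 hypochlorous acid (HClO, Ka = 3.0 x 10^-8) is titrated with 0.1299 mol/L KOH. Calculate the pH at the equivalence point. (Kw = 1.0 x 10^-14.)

n(HClO) = 0.1508 x 0.02746 = 0.004141 mol; V(KOH) at equivalence = 0.004141/0.1299 = 0.03188 L.
At equivalence all the acid is converted to ClO-; total volume = 0.02746 + 0.03188 = 0.05934 L, so [ClO-] = 0.004141/0.05934 = 0.06979 M.
Kb = Kw/Ka = 1.0e-14 / 3.0 x 10^-8 = 3.33e-7.
[OH^-] = sqrt(Kb x [ClO-]) = sqrt(3.33e-7 x 0.06979) = 0.000153 M.
pOH = 3.82, so pH = 14.00 - 3.82 = 10.18.

10.18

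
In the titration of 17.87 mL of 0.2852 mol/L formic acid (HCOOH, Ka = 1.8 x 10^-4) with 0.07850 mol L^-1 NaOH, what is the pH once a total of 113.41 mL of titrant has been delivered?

n(acid) = 0.2852 x 0.01787 = 0.005097 mol; n(NaOH) added = 0.07850 x 0.1134 = 0.008903 mol.
Base is in excess by 0.008903 - 0.005097 = 0.003806 mol in a total volume of 0.1313 L.
[OH^-] = 0.003806/0.1313 = 0.02899 M, so pOH = 1.54 and pH = 14.00 - 1.54 = 12.46.

12.46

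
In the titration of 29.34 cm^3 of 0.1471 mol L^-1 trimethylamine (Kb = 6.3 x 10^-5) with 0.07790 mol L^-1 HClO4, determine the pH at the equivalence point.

n((CH3)3N) = 0.1471 x 0.02934 = 0.004316 mol; V(HClO4) at equivalence = 0.004316/0.07790 = 0.05540 L.
At equivalence the base is fully converted to (CH3)3NH+; total volume = 0.08474 L, so [(CH3)3NH+] = 0.004316/0.08474 = 0.05093 M.
Ka((CH3)3NH+) = Kw/Kb = 1.0e-14 / 6.3 x 10^-5 = 1.59e-10.
[H^+] = sqrt(Ka x [(CH3)3NH+]) = sqrt(1.59e-10 x 0.05093) = 2.84e-6 M.
pH = -log(2.84e-6) = 5.55.

5.55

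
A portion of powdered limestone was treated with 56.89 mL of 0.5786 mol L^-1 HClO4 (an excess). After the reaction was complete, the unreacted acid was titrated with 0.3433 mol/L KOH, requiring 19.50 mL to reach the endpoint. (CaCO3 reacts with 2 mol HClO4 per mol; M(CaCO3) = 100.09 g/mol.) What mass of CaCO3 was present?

Total n(HClO4) added = 0.5786 x 0.05689 = 0.03292 mol.
n(KOH) used = 0.3433 x 0.01950 = 0.006694 mol, which equals the excess n(HClO4).
So n(HClO4) consumed by the sample = 0.03292 - 0.006694 = 0.02622 mol.
n(CaCO3) = 0.02622 / 2 = 0.01311 mol.
mass = 0.01311 mol x 100.09 g/mol = 1.31 g.

1.31 g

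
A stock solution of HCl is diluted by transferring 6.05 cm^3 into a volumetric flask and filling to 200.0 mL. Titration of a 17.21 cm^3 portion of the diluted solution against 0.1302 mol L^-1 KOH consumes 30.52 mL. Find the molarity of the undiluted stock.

n(KOH) = 0.1302 x 0.03052 = 0.003974 mol.
n(HCl) in the aliquot = 0.003974 mol.
[diluted HCl] = 0.003974 / 0.01721 = 0.2309 M.
Dilution factor = 200.0/6.050 = 33.06, so [stock] = 0.2309 x 33.06 = 7.63 M.

7.63 M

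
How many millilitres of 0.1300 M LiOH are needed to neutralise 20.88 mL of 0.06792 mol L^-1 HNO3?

n(HNO3) = 0.06792 mol/L x 0.02088 L = 0.001418 mol.
At equivalence n(LiOH) = n(HNO3) = 0.001418 mol.
V(LiOH) = 0.001418 / 0.1300 = 0.01091 L = 10.9 mL.

10.9 mL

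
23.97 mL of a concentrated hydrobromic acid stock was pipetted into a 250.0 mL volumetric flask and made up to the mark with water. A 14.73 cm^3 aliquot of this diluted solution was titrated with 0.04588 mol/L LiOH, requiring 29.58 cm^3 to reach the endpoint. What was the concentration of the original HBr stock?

0.961 M

n(LiOH) = 0.04588 x 0.02958 = 0.001357 mol.
n(HBr) in the aliquot = 0.001357 mol.
[diluted HBr] = 0.001357 / 0.01473 = 0.09213 M.
Dilution factor = 250.0/23.97 = 10.43, so [stock] = 0.09213 x 10.43 = 0.961 M.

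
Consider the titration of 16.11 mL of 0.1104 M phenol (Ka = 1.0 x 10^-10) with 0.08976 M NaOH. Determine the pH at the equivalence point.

11.35

n(C6H5OH) = 0.1104 x 0.01611 = 0.001779 mol; V(NaOH) at equivalence = 0.001779/0.08976 = 0.01981 L.
At equivalence all the acid is converted to C6H5O-; total volume = 0.01611 + 0.01981 = 0.03592 L, so [C6H5O-] = 0.001779/0.03592 = 0.04951 M.
Kb = Kw/Ka = 1.0e-14 / 1.0 x 10^-10 = 0.000100.
[OH^-] = sqrt(Kb x [C6H5O-]) = sqrt(0.000100 x 0.04951) = 0.00223 M.
pOH = 2.65, so pH = 14.00 - 2.65 = 11.35.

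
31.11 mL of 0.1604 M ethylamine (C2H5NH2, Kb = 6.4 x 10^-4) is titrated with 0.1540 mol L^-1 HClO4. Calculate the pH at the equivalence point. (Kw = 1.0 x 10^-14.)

5.96

n(C2H5NH2) = 0.1604 x 0.03111 = 0.004990 mol; V(HClO4) at equivalence = 0.004990/0.1540 = 0.03240 L.
At equivalence the base is fully converted to C2H5NH3+; total volume = 0.06351 L, so [C2H5NH3+] = 0.004990/0.06351 = 0.07857 M.
Ka(C2H5NH3+) = Kw/Kb = 1.0e-14 / 6.4 x 10^-4 = 1.56e-11.
[H^+] = sqrt(Ka x [C2H5NH3+]) = sqrt(1.56e-11 x 0.07857) = 1.11e-6 M.
pH = -log(1.11e-6) = 5.96.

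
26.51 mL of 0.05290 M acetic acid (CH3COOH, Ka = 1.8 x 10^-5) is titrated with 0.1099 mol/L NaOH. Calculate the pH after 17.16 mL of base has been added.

12.04

n(acid) = 0.05290 x 0.02651 = 0.001402 mol; n(NaOH) added = 0.1099 x 0.01716 = 0.001886 mol.
Base is in excess by 0.001886 - 0.001402 = 0.0004835 mol in a total volume of 0.04367 L.
[OH^-] = 0.0004835/0.04367 = 0.01107 M, so pOH = 1.96 and pH = 14.00 - 1.96 = 12.04.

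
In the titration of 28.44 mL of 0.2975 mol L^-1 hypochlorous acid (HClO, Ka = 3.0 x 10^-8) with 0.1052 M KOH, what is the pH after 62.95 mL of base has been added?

8.08

Initial n(HClO) = 0.2975 x 0.02844 = 0.008461 mol.
n(KOH) added = 0.1052 x 0.06295 = 0.006622 mol, converting that many moles of HClO to ClO-.
Remaining n(HClO) = 0.001839 mol; n(ClO-) = 0.006622 mol.
By Henderson-Hasselbalch, pH = pKa + log([A^-]/[HA]) = 7.52 + log(0.006622/0.001839) = 7.52 + (+0.56) = 8.08.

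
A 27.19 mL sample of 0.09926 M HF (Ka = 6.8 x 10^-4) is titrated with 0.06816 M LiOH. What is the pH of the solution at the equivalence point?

7.89

n(HF) = 0.09926 x 0.02719 = 0.002699 mol; V(LiOH) at equivalence = 0.002699/0.06816 = 0.03960 L.
At equivalence all the acid is converted to F-; total volume = 0.02719 + 0.03960 = 0.06679 L, so [F-] = 0.002699/0.06679 = 0.04041 M.
Kb = Kw/Ka = 1.0e-14 / 6.8 x 10^-4 = 1.47e-11.
[OH^-] = sqrt(Kb x [F-]) = sqrt(1.47e-11 x 0.04041) = 7.71e-7 M.
pOH = 6.11, so pH = 14.00 - 6.11 = 7.89.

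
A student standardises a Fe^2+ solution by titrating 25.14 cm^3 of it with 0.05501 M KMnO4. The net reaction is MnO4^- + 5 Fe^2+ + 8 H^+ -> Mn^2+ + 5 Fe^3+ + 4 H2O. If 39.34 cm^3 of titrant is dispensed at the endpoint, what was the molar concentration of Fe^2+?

0.430 M

n(KMnO4) = 0.05501 x 0.03934 = 0.002164 mol.
From the balanced equation, 1 mol KMnO4 reacts with 5 mol Fe^2+, so n(Fe^2+) = 0.002164 x 5/1 = 0.01082 mol.
[Fe^2+] = 0.01082 / 0.02514 L = 0.430 M.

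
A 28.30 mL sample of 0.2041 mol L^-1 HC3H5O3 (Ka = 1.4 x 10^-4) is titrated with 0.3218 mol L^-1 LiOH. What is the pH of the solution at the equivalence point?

8.48

n(HC3H5O3) = 0.2041 x 0.02830 = 0.005776 mol; V(LiOH) at equivalence = 0.005776/0.3218 = 0.01795 L.
At equivalence all the acid is converted to C3H5O3-; total volume = 0.02830 + 0.01795 = 0.04625 L, so [C3H5O3-] = 0.005776/0.04625 = 0.1249 M.
Kb = Kw/Ka = 1.0e-14 / 1.4 x 10^-4 = 7.14e-11.
[OH^-] = sqrt(Kb x [C3H5O3-]) = sqrt(7.14e-11 x 0.1249) = 2.99e-6 M.
pOH = 5.52, so pH = 14.00 - 5.52 = 8.48.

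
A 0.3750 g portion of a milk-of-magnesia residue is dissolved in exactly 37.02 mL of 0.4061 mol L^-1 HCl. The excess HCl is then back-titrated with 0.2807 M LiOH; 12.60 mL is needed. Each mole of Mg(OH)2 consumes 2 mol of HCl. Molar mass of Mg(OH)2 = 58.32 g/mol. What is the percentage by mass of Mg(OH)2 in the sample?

89.4%

Total n(HCl) added = 0.4061 x 0.03702 = 0.01503 mol.
n(LiOH) used = 0.2807 x 0.01260 = 0.003537 mol, which equals the excess n(HCl).
So n(HCl) consumed by the sample = 0.01503 - 0.003537 = 0.01150 mol.
n(Mg(OH)2) = 0.01150 / 2 = 0.005749 mol.
mass Mg(OH)2 = 0.005749 x 58.32 = 0.3353 g, so %Mg(OH)2 = 0.3353/0.3750 x 100 = 89.4%.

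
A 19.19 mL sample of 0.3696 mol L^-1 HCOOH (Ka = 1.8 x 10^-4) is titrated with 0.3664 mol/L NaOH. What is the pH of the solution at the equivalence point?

n(HCOOH) = 0.3696 x 0.01919 = 0.007093 mol; V(NaOH) at equivalence = 0.007093/0.3664 = 0.01936 L.
At equivalence all the acid is converted to HCOO-; total volume = 0.01919 + 0.01936 = 0.03855 L, so [HCOO-] = 0.007093/0.03855 = 0.1840 M.
Kb = Kw/Ka = 1.0e-14 / 1.8 x 10^-4 = 5.56e-11.
[OH^-] = sqrt(Kb x [HCOO-]) = sqrt(5.56e-11 x 0.1840) = 3.20e-6 M.
pOH = 5.50, so pH = 14.00 - 5.50 = 8.50.

8.50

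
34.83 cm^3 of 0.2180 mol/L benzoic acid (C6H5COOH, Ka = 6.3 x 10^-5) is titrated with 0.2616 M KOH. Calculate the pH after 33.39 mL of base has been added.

12.22

n(acid) = 0.2180 x 0.03483 = 0.007593 mol; n(KOH) added = 0.2616 x 0.03339 = 0.008735 mol.
Base is in excess by 0.008735 - 0.007593 = 0.001142 mol in a total volume of 0.06822 L.
[OH^-] = 0.001142/0.06822 = 0.01674 M, so pOH = 1.78 and pH = 14.00 - 1.78 = 12.22.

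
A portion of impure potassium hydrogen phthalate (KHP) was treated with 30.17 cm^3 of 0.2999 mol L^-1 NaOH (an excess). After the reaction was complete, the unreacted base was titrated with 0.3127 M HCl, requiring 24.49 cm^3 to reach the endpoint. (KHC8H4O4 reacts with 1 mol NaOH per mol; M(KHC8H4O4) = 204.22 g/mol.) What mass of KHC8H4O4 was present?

0.284 g

Total n(NaOH) added = 0.2999 x 0.03017 = 0.009048 mol.
n(HCl) used = 0.3127 x 0.02449 = 0.007658 mol, which equals the excess n(NaOH).
So n(NaOH) consumed by the sample = 0.009048 - 0.007658 = 0.001390 mol.
n(KHC8H4O4) = 0.001390 / 1 = 0.001390 mol.
mass = 0.001390 mol x 204.22 g/mol = 0.284 g.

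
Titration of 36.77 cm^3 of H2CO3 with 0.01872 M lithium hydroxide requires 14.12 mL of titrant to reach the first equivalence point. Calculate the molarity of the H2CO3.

n(LiOH) = 0.01872 x 0.01412 = 0.0002643 mol.
At the first equivalence point, 1 mol OH^- react per mol H2CO3, so n(H2CO3) = 0.0002643 / 1 = 0.0002643 mol.
[H2CO3] = 0.0002643 / 0.03677 L = 0.00719 M.

0.00719 M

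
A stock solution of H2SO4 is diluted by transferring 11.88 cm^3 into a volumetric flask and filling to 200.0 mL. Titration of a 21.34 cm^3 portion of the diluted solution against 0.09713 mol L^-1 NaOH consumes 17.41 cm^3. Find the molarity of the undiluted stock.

0.667 M

n(NaOH) = 0.09713 x 0.01741 = 0.001691 mol.
n(H2SO4) in the aliquot = 0.001691 x 1/2 = 0.0008455 mol.
[diluted H2SO4] = 0.0008455 / 0.02134 = 0.03962 M.
Dilution factor = 200.0/11.88 = 16.84, so [stock] = 0.03962 x 16.84 = 0.667 M.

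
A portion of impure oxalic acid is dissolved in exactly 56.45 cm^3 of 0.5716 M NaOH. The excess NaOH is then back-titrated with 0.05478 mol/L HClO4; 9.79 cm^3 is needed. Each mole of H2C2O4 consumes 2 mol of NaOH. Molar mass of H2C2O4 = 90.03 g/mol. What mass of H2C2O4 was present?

Total n(NaOH) added = 0.5716 x 0.05645 = 0.03227 mol.
n(HClO4) used = 0.05478 x 0.009790 = 0.0005363 mol, which equals the excess n(NaOH).
So n(NaOH) consumed by the sample = 0.03227 - 0.0005363 = 0.03173 mol.
n(H2C2O4) = 0.03173 / 2 = 0.01587 mol.
mass = 0.01587 mol x 90.03 g/mol = 1.43 g.

1.43 g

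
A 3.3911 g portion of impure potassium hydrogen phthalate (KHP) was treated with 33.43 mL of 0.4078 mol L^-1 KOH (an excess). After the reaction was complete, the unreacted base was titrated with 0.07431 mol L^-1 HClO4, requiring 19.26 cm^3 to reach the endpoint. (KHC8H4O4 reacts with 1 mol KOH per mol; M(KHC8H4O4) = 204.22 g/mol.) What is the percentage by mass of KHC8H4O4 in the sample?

73.5%

Total n(KOH) added = 0.4078 x 0.03343 = 0.01363 mol.
n(HClO4) used = 0.07431 x 0.01926 = 0.001431 mol, which equals the excess n(KOH).
So n(KOH) consumed by the sample = 0.01363 - 0.001431 = 0.01220 mol.
n(KHC8H4O4) = 0.01220 / 1 = 0.01220 mol.
mass KHC8H4O4 = 0.01220 x 204.22 = 2.492 g, so %KHC8H4O4 = 2.492/3.3911 x 100 = 73.5%.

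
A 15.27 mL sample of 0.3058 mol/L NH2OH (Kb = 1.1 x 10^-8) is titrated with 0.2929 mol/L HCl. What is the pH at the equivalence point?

3.43

n(NH2OH) = 0.3058 x 0.01527 = 0.004670 mol; V(HCl) at equivalence = 0.004670/0.2929 = 0.01594 L.
At equivalence the base is fully converted to NH3OH+; total volume = 0.03121 L, so [NH3OH+] = 0.004670/0.03121 = 0.1496 M.
Ka(NH3OH+) = Kw/Kb = 1.0e-14 / 1.1 x 10^-8 = 9.09e-7.
[H^+] = sqrt(Ka x [NH3OH+]) = sqrt(9.09e-7 x 0.1496) = 0.000369 M.
pH = -log(0.000369) = 3.43.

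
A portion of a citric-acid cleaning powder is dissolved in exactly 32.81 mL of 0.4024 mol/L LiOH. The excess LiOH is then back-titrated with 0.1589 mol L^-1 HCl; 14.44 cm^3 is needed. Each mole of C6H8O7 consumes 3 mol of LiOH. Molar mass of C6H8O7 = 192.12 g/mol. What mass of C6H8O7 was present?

Total n(LiOH) added = 0.4024 x 0.03281 = 0.01320 mol.
n(HCl) used = 0.1589 x 0.01444 = 0.002295 mol, which equals the excess n(LiOH).
So n(LiOH) consumed by the sample = 0.01320 - 0.002295 = 0.01091 mol.
n(C6H8O7) = 0.01091 / 3 = 0.003636 mol.
mass = 0.003636 mol x 192.12 g/mol = 0.699 g.

0.699 g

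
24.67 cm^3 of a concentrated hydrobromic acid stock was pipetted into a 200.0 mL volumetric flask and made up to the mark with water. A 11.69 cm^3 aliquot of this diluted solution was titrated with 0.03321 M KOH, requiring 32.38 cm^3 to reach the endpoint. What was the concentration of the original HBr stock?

n(KOH) = 0.03321 x 0.03238 = 0.001075 mol.
n(HBr) in the aliquot = 0.001075 mol.
[diluted HBr] = 0.001075 / 0.01169 = 0.09199 M.
Dilution factor = 200.0/24.67 = 8.107, so [stock] = 0.09199 x 8.107 = 0.746 M.

0.746 M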